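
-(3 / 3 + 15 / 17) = -32 / 17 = -1.88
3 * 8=24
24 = 24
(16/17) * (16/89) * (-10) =-2560/1513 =-1.69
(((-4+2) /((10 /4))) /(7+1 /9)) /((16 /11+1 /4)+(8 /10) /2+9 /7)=-693 /20884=-0.03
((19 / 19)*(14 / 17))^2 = 196 / 289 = 0.68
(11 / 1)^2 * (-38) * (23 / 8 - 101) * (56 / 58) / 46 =12633005 / 1334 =9470.02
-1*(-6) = 6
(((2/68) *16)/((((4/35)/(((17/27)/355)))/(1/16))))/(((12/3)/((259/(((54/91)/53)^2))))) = 42172789477/178879104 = 235.76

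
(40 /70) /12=1 /21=0.05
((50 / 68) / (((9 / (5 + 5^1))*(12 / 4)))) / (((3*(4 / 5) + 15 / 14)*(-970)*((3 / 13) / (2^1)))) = -22750 / 32457267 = -0.00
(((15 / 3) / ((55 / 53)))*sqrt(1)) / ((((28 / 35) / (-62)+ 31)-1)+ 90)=0.04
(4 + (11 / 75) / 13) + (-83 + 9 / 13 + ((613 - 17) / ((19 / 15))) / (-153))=-8541999 / 104975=-81.37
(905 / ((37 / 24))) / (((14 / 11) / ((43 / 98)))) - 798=-7559028 / 12691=-595.62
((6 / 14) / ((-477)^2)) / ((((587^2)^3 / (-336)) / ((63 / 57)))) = -112 / 6550209677929427077017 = -0.00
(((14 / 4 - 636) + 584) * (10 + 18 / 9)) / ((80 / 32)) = -1164 / 5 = -232.80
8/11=0.73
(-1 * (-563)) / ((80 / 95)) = 10697 / 16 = 668.56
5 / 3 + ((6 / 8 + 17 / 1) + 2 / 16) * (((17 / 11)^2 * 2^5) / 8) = 11381 / 66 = 172.44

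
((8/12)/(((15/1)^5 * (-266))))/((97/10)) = -2/5878018125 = -0.00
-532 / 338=-266 / 169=-1.57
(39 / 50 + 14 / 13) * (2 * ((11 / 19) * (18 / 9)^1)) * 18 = 477972 / 6175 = 77.40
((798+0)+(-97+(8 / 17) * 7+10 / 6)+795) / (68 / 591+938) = 15080153 / 9425242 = 1.60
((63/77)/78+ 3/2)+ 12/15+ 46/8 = 23053/2860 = 8.06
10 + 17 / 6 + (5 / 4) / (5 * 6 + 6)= 1853 / 144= 12.87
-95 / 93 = -1.02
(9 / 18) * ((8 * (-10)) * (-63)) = 2520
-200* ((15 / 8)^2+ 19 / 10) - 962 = -16361 / 8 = -2045.12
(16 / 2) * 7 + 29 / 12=701 / 12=58.42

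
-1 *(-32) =32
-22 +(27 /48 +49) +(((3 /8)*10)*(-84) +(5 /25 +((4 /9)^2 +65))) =-1438819 /6480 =-222.04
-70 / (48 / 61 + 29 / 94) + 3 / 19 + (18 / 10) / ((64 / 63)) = -2366695427 / 38188480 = -61.97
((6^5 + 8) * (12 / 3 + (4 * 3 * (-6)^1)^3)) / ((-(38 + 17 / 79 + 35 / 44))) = 10098931584896 / 135601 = 74475347.42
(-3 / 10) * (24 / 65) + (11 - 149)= -44886 / 325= -138.11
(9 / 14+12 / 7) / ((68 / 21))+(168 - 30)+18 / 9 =19139 / 136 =140.73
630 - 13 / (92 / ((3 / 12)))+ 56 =252435 / 368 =685.96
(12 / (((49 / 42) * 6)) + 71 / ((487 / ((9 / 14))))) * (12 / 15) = 3522 / 2435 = 1.45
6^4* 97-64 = 125648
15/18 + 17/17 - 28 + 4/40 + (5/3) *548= 13309/15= 887.27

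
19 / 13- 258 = -3335 / 13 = -256.54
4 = 4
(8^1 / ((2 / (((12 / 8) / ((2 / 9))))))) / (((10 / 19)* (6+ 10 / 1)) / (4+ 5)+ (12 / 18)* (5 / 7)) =32319 / 1690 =19.12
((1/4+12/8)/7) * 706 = 353/2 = 176.50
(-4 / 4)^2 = 1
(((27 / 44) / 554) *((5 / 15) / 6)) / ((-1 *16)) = -3 / 780032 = -0.00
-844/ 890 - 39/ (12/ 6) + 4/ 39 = -20.35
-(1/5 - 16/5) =3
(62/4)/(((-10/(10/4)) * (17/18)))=-279/68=-4.10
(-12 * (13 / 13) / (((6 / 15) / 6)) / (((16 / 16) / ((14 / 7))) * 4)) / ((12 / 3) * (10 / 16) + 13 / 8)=-240 / 11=-21.82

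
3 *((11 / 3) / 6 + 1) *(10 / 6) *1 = 145 / 18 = 8.06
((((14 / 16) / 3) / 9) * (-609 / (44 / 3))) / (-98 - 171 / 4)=1421 / 148632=0.01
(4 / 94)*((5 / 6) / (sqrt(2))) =5*sqrt(2) / 282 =0.03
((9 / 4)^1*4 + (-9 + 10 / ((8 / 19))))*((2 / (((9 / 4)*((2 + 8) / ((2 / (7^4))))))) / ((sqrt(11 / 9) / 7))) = 38*sqrt(11) / 11319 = 0.01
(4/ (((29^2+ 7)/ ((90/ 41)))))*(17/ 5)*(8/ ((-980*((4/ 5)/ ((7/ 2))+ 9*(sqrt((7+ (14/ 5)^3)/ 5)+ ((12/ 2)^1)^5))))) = -176776200/ 43048528623837443+ 6885*sqrt(3619)/ 325938859580483497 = -0.00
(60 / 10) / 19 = 6 / 19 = 0.32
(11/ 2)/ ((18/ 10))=55/ 18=3.06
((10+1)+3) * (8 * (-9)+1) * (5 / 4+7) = -16401 / 2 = -8200.50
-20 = -20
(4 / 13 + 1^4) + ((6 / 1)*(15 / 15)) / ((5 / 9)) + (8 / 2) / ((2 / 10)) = 32.11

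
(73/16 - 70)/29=-1047/464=-2.26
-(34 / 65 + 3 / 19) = -841 / 1235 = -0.68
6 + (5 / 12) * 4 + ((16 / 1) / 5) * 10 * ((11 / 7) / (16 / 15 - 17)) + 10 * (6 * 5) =1528339 / 5019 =304.51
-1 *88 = -88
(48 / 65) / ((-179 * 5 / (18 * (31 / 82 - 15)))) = 517968 / 2385175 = 0.22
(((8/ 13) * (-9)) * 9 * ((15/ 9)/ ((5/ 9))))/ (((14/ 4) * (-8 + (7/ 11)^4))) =56924208/ 10440157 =5.45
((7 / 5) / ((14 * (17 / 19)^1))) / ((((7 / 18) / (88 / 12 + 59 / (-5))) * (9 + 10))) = -201 / 2975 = -0.07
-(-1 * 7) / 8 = 7 / 8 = 0.88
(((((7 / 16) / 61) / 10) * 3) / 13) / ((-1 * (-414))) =7 / 17509440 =0.00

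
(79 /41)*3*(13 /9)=1027 /123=8.35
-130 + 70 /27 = -3440 /27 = -127.41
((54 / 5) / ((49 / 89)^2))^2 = 182956374756 / 144120025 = 1269.47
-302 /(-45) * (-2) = -604 /45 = -13.42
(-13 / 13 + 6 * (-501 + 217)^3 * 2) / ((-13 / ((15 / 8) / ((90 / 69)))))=30394903.50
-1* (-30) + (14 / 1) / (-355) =10636 / 355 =29.96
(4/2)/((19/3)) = 6/19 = 0.32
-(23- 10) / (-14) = 0.93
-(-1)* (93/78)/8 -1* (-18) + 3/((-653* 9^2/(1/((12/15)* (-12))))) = 49917785/2750436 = 18.15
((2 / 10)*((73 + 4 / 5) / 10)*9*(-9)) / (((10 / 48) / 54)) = -19368072 / 625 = -30988.92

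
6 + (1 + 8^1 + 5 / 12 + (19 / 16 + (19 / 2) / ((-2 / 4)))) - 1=-163 / 48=-3.40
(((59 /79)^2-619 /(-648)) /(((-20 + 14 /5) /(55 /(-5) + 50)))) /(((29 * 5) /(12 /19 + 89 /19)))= -8034072371 /63878981616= -0.13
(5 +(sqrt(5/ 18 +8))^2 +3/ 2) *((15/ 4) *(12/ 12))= 665/ 12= 55.42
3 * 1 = 3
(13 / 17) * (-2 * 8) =-12.24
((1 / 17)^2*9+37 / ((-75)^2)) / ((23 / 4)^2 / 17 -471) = -981088 / 12200124375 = -0.00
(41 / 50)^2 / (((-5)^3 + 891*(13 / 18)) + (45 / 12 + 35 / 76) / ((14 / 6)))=223573 / 173001250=0.00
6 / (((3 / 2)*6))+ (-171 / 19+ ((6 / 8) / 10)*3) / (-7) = 1613 / 840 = 1.92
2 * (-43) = -86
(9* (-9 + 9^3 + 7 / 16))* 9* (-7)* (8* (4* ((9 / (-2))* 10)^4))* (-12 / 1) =643221642735000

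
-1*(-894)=894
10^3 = 1000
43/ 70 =0.61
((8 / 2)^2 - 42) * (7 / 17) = -182 / 17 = -10.71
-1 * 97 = -97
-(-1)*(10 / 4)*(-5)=-25 / 2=-12.50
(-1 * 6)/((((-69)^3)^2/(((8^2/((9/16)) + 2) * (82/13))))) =-170888/4208808360159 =-0.00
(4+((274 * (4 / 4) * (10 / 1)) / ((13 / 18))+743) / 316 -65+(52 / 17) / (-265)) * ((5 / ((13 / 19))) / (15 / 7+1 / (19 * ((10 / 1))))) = -10909212654235 / 68735140214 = -158.71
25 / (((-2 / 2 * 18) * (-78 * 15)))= 5 / 4212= 0.00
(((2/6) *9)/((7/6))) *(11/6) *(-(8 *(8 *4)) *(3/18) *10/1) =-14080/7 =-2011.43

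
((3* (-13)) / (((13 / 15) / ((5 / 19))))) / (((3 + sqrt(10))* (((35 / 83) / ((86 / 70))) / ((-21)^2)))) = -2469.09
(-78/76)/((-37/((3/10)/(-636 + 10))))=-117/8801560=-0.00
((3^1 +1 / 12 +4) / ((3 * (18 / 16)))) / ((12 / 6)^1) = 85 / 81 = 1.05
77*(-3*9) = -2079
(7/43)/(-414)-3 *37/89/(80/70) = -6918569/6337512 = -1.09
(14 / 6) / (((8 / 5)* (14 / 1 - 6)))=35 / 192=0.18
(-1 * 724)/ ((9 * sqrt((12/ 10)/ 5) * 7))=-23.46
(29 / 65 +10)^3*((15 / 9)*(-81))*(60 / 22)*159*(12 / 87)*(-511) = 16481713218998328 / 3504215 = 4703396686.28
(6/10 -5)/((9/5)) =-22/9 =-2.44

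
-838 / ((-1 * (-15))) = -55.87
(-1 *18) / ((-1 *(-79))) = -18 / 79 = -0.23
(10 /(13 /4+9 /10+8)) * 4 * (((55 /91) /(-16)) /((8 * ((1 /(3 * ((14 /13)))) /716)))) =-35.96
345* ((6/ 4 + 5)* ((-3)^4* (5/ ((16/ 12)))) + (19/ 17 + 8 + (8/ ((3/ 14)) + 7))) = 95145595/ 136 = 699599.96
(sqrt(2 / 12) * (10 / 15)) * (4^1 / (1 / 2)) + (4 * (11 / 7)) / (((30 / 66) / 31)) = 8 * sqrt(6) / 9 + 15004 / 35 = 430.86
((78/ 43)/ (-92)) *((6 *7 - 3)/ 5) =-1521/ 9890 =-0.15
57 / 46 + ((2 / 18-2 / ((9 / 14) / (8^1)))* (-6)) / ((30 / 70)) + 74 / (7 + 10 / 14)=444289 / 1242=357.72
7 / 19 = 0.37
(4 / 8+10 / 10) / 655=3 / 1310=0.00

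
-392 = -392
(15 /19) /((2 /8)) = 60 /19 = 3.16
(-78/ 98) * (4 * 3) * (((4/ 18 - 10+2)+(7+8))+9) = -7592/ 49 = -154.94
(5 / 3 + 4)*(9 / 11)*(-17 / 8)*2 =-867 / 44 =-19.70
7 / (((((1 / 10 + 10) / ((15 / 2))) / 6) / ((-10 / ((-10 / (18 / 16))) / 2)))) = 14175 / 808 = 17.54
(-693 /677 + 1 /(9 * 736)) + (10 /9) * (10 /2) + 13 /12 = 8393999 /1494816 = 5.62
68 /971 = 0.07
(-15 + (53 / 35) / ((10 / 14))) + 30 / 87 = -9088 / 725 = -12.54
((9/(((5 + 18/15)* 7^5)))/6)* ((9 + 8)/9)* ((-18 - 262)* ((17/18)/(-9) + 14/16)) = -212075/36173466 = -0.01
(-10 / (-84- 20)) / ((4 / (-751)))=-3755 / 208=-18.05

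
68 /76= 17 /19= 0.89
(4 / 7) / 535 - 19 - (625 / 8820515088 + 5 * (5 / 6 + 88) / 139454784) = -2151732262550491 / 113255413729920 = -19.00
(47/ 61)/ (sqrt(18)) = 47 * sqrt(2)/ 366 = 0.18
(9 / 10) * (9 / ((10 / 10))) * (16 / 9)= 72 / 5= 14.40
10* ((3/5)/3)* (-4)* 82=-656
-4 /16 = -1 /4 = -0.25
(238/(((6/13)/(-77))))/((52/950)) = -4352425/6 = -725404.17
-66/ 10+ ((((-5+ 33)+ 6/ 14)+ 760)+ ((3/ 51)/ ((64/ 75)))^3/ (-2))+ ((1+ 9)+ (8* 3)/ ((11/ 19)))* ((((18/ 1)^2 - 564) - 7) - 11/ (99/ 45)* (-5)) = -10552689199832179/ 991693373440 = -10641.08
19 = 19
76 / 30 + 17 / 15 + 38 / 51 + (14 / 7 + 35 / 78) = 6.86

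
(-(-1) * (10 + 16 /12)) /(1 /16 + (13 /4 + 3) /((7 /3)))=3808 /921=4.13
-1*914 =-914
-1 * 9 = -9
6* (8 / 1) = 48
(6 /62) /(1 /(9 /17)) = 27 /527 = 0.05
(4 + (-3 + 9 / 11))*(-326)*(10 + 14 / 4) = -88020 / 11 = -8001.82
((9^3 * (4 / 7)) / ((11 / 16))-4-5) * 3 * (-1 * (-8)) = 1103112 / 77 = 14326.13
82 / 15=5.47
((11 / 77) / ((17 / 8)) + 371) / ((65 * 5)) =44157 / 38675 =1.14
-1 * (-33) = 33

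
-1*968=-968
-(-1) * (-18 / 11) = -18 / 11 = -1.64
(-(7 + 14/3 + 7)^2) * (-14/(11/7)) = 307328/99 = 3104.32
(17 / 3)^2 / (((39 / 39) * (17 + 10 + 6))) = 289 / 297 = 0.97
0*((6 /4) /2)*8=0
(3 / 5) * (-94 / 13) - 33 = -2427 / 65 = -37.34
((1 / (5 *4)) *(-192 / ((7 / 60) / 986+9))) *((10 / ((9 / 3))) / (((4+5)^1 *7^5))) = -631040 / 26846510187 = -0.00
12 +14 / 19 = 242 / 19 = 12.74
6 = 6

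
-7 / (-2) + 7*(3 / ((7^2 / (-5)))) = 19 / 14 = 1.36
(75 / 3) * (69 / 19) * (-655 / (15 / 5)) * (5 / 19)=-1883125 / 361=-5216.41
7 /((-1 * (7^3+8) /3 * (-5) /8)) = 56 /585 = 0.10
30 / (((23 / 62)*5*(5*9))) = 0.36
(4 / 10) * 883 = 1766 / 5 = 353.20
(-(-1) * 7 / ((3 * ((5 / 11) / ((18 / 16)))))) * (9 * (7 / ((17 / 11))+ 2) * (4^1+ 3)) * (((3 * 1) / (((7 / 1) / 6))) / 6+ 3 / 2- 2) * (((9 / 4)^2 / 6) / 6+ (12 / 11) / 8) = -47.00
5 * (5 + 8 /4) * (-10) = -350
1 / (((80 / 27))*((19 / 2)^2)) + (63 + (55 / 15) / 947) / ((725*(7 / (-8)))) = -1989881083 / 20819700300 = -0.10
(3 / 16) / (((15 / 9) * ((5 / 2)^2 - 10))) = -3 / 100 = -0.03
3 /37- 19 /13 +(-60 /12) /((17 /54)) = -141158 /8177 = -17.26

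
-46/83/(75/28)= -0.21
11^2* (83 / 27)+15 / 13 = 130964 / 351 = 373.12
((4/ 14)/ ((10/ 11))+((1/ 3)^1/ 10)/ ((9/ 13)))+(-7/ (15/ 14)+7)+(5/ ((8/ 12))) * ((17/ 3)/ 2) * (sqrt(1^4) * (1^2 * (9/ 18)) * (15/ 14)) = 184661/ 15120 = 12.21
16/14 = 8/7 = 1.14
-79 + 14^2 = 117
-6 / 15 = -2 / 5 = -0.40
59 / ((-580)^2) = 59 / 336400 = 0.00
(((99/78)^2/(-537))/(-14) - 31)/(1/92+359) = -1207853579/13988243906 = -0.09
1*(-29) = -29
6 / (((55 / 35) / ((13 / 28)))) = 39 / 22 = 1.77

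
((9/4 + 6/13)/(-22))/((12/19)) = -893/4576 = -0.20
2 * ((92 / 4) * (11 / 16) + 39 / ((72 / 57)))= 747 / 8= 93.38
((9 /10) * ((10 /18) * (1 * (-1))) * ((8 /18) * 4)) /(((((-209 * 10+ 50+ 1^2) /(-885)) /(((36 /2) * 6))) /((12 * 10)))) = -5000.10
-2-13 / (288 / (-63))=27 / 32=0.84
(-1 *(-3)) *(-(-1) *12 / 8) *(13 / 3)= 39 / 2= 19.50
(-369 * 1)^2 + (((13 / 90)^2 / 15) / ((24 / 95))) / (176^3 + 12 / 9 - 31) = 432918243589920811 / 3179458461600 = 136161.00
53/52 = 1.02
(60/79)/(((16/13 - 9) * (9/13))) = -3380/23937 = -0.14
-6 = -6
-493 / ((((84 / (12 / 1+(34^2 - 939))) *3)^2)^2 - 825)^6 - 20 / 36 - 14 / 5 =-2263986687505605375245151192067696109472816537725498155994349298282008098864 / 674698019455312542408855162404584898331161970287086994514320805625135193205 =-3.36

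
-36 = -36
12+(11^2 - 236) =-103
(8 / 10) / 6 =2 / 15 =0.13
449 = 449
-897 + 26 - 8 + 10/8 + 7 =-3483/4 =-870.75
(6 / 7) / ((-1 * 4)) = -0.21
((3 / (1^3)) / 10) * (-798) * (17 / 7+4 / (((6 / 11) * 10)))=-18924 / 25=-756.96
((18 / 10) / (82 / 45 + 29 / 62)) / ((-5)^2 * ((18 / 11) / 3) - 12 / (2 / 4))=-9207 / 121391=-0.08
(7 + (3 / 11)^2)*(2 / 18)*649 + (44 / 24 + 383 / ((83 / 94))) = 15542189 / 16434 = 945.73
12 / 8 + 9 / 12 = 9 / 4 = 2.25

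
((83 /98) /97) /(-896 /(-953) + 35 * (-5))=-79099 /1576845774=-0.00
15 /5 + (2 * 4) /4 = 5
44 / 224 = 11 / 56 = 0.20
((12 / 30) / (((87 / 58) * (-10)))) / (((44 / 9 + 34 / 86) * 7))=-258 / 357875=-0.00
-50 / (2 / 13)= -325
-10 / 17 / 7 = -10 / 119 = -0.08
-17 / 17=-1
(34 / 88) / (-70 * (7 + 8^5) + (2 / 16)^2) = -272 / 1615151989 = -0.00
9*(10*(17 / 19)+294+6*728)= 798732 / 19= 42038.53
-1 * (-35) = 35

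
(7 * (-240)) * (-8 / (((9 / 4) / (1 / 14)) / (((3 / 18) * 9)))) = 640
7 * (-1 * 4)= -28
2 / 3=0.67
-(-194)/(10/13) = 1261/5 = 252.20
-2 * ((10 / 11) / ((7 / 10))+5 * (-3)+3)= 1648 / 77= 21.40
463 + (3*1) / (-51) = 7870 / 17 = 462.94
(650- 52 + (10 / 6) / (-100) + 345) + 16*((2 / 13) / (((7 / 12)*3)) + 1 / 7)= 738407 / 780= 946.68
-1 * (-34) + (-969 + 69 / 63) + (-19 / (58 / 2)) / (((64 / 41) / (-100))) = -8690993 / 9744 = -891.93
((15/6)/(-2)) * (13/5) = -13/4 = -3.25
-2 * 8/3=-16/3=-5.33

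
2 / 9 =0.22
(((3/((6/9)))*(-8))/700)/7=-9/1225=-0.01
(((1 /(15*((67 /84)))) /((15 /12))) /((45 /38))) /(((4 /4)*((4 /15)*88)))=133 /55275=0.00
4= 4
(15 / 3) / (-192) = -5 / 192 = -0.03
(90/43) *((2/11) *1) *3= 540/473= 1.14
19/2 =9.50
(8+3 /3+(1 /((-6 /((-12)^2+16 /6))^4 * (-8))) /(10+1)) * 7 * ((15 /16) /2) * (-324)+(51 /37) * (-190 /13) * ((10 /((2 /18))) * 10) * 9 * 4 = 379339114085 /103896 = 3651142.62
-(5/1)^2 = -25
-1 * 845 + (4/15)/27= -342221/405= -844.99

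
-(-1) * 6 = 6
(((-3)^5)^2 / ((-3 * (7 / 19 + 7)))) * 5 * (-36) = 3365793 / 7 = 480827.57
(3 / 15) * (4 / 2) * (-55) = -22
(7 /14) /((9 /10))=5 /9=0.56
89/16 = 5.56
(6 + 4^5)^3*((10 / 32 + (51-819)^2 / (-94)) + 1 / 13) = -8378195929162875 / 1222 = -6856134148251.13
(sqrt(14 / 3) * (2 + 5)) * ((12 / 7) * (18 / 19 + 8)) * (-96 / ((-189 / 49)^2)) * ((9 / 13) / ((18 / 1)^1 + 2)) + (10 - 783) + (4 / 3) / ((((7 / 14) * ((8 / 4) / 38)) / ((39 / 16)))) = -701.31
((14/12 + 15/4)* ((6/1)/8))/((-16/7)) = -413/256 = -1.61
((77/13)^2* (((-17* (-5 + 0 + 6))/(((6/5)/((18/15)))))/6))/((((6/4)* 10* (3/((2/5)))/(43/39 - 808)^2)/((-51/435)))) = 67446.20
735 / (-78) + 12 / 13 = -17 / 2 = -8.50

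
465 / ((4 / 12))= 1395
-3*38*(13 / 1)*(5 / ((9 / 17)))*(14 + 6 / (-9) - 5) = -1049750 / 9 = -116638.89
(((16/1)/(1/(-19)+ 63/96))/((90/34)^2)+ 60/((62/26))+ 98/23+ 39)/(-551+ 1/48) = -612165037936/4671278732475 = -0.13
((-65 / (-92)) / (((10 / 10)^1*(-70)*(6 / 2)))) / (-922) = 13 / 3562608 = 0.00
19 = 19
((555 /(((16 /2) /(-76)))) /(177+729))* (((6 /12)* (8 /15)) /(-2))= 703 /906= 0.78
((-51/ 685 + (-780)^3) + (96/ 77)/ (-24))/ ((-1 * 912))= 25030245246667/ 48103440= 520342.11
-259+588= 329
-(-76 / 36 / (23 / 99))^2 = -43681 / 529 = -82.57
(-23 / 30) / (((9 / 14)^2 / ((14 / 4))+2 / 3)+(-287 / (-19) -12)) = -149891 / 760535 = -0.20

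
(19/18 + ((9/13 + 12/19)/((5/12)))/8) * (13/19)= 16147/16245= 0.99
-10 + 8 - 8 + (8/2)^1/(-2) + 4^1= -8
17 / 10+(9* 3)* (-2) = -523 / 10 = -52.30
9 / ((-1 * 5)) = -9 / 5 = -1.80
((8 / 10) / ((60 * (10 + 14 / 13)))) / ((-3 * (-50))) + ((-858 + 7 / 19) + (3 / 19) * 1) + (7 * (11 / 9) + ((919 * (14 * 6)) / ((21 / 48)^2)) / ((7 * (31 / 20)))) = 1698251206875193 / 46754820000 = 36322.48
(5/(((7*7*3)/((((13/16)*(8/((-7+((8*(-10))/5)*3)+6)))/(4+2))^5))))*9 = -0.00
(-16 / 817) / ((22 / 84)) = -0.07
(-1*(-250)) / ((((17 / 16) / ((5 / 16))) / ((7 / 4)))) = 4375 / 34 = 128.68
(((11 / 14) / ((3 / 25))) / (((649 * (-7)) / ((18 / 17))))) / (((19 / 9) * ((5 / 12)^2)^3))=-80621568 / 583620625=-0.14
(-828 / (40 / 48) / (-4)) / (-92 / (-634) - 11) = -131238 / 5735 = -22.88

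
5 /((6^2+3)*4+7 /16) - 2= -4926 /2503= -1.97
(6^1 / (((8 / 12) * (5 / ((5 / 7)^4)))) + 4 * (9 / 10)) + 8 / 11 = 633313 / 132055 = 4.80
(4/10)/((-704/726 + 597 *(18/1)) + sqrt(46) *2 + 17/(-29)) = 19680576762/528641299416365 - 3663396 *sqrt(46)/528641299416365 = 0.00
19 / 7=2.71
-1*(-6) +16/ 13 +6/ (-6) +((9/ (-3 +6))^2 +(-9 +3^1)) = 120/ 13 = 9.23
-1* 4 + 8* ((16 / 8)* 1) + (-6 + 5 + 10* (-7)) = -59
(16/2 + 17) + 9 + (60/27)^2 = 3154/81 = 38.94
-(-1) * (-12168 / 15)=-4056 / 5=-811.20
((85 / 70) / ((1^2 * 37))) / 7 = 17 / 3626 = 0.00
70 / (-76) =-35 / 38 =-0.92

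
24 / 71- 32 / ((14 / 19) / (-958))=20677640 / 497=41604.91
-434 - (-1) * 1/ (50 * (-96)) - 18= -2169601/ 4800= -452.00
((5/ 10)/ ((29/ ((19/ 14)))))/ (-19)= -1/ 812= -0.00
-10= -10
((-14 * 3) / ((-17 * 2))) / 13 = 21 / 221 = 0.10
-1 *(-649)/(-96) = -649/96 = -6.76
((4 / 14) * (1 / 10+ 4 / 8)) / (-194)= -3 / 3395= -0.00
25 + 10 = 35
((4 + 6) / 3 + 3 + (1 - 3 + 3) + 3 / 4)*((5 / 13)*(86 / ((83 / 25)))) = 521375 / 6474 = 80.53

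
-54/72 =-3/4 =-0.75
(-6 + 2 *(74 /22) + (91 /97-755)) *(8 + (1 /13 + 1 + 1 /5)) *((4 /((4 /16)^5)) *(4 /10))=-3970631467008 /346775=-11450166.44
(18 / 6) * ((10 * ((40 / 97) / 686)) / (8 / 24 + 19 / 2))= 3600 / 1962989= 0.00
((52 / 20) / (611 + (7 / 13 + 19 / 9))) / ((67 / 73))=111033 / 24051995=0.00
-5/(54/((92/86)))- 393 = -456388/1161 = -393.10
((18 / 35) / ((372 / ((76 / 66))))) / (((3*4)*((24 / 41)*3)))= 779 / 10311840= 0.00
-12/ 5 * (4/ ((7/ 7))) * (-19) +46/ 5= 958/ 5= 191.60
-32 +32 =0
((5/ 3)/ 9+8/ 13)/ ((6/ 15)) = 1405/ 702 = 2.00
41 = 41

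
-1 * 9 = -9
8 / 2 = 4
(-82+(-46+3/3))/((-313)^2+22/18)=-1143/881732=-0.00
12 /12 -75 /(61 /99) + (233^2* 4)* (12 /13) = 200330.97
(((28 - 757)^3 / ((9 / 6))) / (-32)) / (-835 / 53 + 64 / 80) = -11407381065 / 21136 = -539713.34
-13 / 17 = -0.76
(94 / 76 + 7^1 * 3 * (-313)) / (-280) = 249727 / 10640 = 23.47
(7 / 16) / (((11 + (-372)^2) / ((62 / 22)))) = 217 / 24357520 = 0.00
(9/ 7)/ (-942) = -3/ 2198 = -0.00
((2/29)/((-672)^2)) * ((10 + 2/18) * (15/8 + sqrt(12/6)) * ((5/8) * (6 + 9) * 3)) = 325 * sqrt(2)/7483392 + 1625/19955712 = 0.00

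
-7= -7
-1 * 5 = -5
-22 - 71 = -93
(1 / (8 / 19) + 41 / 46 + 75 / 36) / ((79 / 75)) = 73825 / 14536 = 5.08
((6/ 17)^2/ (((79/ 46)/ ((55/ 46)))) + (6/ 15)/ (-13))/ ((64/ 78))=124557/ 1826480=0.07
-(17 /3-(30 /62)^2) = -15662 /2883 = -5.43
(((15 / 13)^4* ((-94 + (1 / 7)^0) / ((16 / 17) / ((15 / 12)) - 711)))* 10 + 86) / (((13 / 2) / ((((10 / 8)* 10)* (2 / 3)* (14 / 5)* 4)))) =85281242768960 / 67245989109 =1268.20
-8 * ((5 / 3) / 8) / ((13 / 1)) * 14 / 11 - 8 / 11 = -0.89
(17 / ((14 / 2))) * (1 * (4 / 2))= 34 / 7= 4.86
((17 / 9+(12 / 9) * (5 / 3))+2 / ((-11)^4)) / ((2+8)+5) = 108347 / 395307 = 0.27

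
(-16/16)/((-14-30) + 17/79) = 79/3459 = 0.02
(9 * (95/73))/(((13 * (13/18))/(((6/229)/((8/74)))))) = 854145/2825173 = 0.30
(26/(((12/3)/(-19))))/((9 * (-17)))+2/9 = 35/34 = 1.03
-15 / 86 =-0.17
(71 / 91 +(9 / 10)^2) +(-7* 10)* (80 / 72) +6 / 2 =-73.19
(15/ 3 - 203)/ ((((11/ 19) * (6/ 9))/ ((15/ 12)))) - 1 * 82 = -2893/ 4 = -723.25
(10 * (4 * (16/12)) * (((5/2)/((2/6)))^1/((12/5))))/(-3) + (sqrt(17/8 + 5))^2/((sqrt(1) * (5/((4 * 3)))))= -3461/90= -38.46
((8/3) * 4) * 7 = 224/3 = 74.67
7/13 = 0.54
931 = 931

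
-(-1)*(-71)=-71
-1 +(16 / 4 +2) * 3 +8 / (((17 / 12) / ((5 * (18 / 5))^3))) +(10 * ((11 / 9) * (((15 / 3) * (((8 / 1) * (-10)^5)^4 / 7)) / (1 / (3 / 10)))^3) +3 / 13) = 626463929794560000000000000000000000000000000000000000000000000002497775392 / 75803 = 8264368557900874635568513000000000000000000000000000000000000000000000.00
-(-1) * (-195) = -195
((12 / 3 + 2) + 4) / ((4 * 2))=5 / 4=1.25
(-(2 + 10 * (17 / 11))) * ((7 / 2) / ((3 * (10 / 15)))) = -336 / 11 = -30.55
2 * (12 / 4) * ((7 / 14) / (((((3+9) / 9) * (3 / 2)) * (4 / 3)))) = 9 / 8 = 1.12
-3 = -3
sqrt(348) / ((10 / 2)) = 2* sqrt(87) / 5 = 3.73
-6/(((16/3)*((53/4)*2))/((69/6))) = -207/424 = -0.49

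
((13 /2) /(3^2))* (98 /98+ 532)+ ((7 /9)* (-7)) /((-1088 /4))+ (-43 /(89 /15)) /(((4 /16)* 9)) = 27723739 /72624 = 381.74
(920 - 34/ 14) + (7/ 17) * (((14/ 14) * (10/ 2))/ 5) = 109240/ 119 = 917.98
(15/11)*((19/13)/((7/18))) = 5130/1001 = 5.12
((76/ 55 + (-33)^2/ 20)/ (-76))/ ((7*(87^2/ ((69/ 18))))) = -0.00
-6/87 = -2/29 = -0.07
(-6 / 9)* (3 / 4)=-1 / 2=-0.50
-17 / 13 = -1.31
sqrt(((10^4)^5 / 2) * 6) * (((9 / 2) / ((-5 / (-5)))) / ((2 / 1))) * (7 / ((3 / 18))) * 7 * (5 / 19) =33075000000000 * sqrt(3) / 19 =3015135813702.14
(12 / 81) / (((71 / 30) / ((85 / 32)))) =425 / 2556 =0.17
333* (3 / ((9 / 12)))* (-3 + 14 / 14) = -2664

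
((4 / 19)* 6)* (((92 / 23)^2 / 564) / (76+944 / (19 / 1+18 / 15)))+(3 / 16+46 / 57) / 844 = 18315663 / 12457021376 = 0.00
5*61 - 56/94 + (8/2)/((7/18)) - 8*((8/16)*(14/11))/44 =12522887/39809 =314.57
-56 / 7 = -8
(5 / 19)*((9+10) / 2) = 5 / 2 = 2.50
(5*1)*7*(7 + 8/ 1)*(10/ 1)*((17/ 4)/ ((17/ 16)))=21000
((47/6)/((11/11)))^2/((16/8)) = 2209/72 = 30.68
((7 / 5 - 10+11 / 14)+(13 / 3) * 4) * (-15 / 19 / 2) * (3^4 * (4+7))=-1781109 / 532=-3347.95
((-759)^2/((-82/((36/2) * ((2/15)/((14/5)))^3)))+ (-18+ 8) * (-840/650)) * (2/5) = -267534/914095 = -0.29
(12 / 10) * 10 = 12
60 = 60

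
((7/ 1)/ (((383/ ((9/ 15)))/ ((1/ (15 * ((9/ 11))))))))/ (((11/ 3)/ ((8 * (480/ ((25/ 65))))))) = 23296/ 9575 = 2.43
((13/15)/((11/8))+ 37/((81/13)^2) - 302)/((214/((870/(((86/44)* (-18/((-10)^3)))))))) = -3143798563000/90561483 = -34714.52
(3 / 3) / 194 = 1 / 194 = 0.01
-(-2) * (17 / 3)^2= 578 / 9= 64.22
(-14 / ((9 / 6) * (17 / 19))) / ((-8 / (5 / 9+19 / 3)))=4123 / 459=8.98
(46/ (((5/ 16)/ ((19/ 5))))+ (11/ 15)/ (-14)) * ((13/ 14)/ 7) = 7634549/ 102900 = 74.19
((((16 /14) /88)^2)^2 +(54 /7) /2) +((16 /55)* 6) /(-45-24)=15490621338 /4042599715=3.83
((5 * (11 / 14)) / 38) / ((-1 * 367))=-0.00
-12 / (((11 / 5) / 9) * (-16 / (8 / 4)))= 135 / 22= 6.14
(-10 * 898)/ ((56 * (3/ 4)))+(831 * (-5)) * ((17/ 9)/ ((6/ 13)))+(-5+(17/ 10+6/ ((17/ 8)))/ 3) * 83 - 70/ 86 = -4031754722/ 230265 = -17509.19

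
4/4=1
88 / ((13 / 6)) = 528 / 13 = 40.62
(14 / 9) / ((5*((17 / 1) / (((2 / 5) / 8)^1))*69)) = 7 / 527850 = 0.00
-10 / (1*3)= -10 / 3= -3.33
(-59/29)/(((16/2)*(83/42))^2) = -0.01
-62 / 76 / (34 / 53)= -1643 / 1292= -1.27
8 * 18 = 144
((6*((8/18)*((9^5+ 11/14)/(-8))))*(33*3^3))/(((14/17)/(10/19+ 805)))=-63882965206665/3724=-17154394523.81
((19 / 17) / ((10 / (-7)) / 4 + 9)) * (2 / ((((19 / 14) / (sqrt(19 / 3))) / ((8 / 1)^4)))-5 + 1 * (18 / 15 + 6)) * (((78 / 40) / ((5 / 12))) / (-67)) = -62619648 * sqrt(57) / 3445475-31122 / 1566125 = -137.23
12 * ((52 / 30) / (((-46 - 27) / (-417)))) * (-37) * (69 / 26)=-4258404 / 365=-11666.86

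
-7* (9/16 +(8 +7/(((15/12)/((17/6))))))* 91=-3734731/240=-15561.38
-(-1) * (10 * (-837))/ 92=-4185/ 46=-90.98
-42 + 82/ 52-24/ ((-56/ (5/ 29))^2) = -173243611/ 4285736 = -40.42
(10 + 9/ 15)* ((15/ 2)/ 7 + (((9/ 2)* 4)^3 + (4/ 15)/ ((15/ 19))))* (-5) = -973887667/ 3150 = -309170.69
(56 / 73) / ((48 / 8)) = 28 / 219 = 0.13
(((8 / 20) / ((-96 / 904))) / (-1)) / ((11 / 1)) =113 / 330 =0.34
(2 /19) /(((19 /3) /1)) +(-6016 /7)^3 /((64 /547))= -671796964259830 /123823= -5425461862.98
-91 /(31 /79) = -7189 /31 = -231.90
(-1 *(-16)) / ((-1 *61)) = -0.26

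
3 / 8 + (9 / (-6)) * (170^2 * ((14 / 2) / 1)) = -2427597 / 8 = -303449.62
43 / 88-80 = -6997 / 88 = -79.51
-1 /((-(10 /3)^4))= 81 /10000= 0.01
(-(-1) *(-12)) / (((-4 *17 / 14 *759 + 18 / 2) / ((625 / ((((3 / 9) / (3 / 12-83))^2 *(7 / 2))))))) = 616280625 / 17162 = 35909.60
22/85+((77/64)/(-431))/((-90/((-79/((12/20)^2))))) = 95724101/379831680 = 0.25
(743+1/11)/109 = 8174/1199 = 6.82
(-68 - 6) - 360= -434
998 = 998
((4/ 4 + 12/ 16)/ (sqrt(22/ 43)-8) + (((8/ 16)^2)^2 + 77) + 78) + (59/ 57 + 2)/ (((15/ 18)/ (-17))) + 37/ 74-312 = -2591411/ 11856-sqrt(946)/ 1560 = -218.59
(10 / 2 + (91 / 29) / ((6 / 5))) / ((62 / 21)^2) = 194775 / 222952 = 0.87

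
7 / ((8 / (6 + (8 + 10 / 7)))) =27 / 2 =13.50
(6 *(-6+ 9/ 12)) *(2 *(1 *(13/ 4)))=-204.75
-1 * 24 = -24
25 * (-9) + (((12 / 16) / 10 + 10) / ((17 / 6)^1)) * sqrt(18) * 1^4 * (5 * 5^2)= -225 + 90675 * sqrt(2) / 68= 1660.79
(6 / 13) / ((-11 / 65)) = -30 / 11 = -2.73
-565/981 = -0.58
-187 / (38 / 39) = -7293 / 38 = -191.92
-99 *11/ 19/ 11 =-99/ 19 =-5.21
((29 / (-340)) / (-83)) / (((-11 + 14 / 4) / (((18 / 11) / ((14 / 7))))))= -87 / 776050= -0.00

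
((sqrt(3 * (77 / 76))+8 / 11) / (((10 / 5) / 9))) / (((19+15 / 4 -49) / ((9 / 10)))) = -0.38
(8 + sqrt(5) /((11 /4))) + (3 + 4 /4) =4*sqrt(5) /11 + 12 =12.81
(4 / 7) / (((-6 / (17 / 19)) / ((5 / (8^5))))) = -85 / 6537216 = -0.00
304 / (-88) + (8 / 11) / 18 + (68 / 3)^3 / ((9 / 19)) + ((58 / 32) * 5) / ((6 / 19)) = 24610.50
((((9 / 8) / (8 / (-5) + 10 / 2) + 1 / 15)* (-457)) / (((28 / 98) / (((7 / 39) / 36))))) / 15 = -0.21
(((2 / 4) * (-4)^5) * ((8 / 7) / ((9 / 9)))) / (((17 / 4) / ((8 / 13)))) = -131072 / 1547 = -84.73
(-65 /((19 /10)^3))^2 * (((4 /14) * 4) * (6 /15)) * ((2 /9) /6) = 13520000000 /8891671509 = 1.52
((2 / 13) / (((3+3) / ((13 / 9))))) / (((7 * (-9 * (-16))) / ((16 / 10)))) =1 / 17010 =0.00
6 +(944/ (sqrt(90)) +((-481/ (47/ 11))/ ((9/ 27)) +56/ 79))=-1229057/ 3713 +472 * sqrt(10)/ 15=-231.51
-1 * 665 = -665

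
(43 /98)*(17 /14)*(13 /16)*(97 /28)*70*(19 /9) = 221.62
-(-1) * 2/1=2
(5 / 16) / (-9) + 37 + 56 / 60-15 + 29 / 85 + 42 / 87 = 1684111 / 70992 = 23.72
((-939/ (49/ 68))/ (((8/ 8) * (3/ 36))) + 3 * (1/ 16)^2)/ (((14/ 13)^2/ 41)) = -1359145502013/ 2458624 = -552807.38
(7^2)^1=49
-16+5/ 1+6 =-5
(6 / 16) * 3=9 / 8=1.12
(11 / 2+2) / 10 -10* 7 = -277 / 4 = -69.25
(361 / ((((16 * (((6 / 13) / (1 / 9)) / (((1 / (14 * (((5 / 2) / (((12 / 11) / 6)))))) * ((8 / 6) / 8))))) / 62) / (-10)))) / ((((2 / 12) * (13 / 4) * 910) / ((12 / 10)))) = -11191 / 1576575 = -0.01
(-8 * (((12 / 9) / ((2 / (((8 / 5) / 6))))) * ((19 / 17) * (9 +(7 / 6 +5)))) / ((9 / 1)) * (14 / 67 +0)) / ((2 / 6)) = -774592 / 461295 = -1.68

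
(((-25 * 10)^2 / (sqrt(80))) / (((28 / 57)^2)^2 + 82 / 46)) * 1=758712571875 * sqrt(5) / 446933129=3795.94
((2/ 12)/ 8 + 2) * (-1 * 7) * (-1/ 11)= 679/ 528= 1.29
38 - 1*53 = -15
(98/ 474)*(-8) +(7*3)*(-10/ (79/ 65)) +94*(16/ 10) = -28486/ 1185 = -24.04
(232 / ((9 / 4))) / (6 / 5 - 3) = -4640 / 81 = -57.28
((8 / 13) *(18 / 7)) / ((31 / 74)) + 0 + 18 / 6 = 19119 / 2821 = 6.78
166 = 166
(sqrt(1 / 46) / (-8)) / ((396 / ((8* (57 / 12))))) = -19* sqrt(46) / 72864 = -0.00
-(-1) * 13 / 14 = 13 / 14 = 0.93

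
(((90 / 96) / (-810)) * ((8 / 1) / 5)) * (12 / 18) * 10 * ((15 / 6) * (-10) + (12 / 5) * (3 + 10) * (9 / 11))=-29 / 4455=-0.01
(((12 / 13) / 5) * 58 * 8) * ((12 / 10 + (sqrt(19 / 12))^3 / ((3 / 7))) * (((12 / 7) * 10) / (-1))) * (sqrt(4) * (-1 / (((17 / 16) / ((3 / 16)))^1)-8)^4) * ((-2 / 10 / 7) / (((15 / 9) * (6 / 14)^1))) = 598619576530944 / 950051375 + 26328175819648 * sqrt(57) / 81432975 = 3071036.25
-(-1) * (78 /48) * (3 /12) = 13 /32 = 0.41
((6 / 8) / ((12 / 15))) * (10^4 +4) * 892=8365845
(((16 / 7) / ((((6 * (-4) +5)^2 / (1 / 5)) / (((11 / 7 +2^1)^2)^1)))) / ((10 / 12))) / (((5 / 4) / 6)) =11520 / 123823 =0.09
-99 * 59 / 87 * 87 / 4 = -1460.25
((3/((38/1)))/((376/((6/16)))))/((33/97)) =291/1257344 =0.00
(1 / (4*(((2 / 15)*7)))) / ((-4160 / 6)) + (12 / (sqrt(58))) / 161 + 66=6*sqrt(58) / 4669 + 1537527 / 23296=66.01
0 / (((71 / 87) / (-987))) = 0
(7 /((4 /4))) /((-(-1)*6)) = 7 /6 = 1.17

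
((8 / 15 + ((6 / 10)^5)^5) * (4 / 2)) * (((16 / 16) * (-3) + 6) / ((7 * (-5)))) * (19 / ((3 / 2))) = -36239817205240453004 / 31292438507080078125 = -1.16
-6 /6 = -1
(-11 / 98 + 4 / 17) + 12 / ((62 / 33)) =336223 / 51646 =6.51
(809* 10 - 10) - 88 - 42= 7950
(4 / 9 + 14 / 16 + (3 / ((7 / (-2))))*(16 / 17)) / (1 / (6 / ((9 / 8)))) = 8786 / 3213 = 2.73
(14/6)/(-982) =-7/2946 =-0.00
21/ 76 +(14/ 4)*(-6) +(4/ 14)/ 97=-1069273/ 51604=-20.72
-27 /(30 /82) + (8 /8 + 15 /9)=-1067 /15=-71.13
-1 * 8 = -8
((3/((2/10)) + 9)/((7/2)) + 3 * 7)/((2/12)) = 1170/7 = 167.14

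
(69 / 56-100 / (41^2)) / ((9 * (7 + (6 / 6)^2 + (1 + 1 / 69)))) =2538947 / 175657776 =0.01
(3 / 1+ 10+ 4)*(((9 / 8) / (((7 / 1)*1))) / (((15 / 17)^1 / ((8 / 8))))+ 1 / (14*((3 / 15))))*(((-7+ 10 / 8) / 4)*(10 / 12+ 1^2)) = -649451 / 26880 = -24.16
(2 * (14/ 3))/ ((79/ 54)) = 504/ 79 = 6.38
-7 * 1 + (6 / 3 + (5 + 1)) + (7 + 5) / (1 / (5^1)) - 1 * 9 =52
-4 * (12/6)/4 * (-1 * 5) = 10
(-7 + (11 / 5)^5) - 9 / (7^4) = 334133451 / 7503125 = 44.53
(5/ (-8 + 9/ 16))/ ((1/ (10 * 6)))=-4800/ 119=-40.34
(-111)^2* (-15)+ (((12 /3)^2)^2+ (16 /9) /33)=-54814007 /297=-184558.95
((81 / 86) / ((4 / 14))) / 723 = 189 / 41452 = 0.00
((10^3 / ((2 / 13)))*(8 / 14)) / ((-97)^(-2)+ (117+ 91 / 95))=23240230000 / 738061443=31.49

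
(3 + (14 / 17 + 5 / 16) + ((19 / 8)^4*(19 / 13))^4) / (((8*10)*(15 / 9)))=1917090342105030317019279651 / 54666606306864712908800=35068.76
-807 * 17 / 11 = -13719 / 11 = -1247.18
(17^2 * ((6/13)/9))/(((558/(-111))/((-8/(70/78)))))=85544/3255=26.28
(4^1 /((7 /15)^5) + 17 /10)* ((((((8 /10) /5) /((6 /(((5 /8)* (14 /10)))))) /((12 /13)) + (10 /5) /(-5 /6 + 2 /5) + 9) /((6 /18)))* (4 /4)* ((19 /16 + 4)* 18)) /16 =14084.85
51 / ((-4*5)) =-51 / 20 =-2.55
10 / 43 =0.23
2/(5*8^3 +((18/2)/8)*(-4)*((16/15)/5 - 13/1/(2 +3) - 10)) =100/130787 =0.00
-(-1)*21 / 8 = 21 / 8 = 2.62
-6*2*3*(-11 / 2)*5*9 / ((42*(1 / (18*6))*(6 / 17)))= 454410 / 7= 64915.71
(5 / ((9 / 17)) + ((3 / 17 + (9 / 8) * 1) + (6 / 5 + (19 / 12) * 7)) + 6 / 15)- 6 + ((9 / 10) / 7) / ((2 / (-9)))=721883 / 42840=16.85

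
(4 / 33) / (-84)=-1 / 693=-0.00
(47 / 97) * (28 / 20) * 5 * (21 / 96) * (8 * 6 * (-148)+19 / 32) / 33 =-523492627 / 3277824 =-159.71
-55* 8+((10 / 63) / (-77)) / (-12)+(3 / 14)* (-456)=-15650707 / 29106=-537.71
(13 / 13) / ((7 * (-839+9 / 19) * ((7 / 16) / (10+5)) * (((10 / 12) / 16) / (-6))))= 131328 / 195167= 0.67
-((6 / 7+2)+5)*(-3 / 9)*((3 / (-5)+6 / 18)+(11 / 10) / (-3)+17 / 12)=2.05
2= 2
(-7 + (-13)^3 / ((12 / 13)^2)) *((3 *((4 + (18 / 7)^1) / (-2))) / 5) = 8562923 / 1680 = 5096.98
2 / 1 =2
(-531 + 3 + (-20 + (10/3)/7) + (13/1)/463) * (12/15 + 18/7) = -628149518/340305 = -1845.84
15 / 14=1.07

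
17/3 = 5.67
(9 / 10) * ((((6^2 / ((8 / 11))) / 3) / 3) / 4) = 99 / 80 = 1.24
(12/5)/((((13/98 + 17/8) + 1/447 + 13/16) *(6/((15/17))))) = 2102688/18304121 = 0.11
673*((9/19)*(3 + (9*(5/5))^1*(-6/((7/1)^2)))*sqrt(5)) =563301*sqrt(5)/931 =1352.93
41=41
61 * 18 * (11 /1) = 12078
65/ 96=0.68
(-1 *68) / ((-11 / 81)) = 5508 / 11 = 500.73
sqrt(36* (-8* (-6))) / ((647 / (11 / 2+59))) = 1548* sqrt(3) / 647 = 4.14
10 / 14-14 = -13.29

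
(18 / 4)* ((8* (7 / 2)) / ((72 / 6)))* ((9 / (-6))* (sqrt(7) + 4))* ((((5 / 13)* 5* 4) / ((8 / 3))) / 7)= -675 / 26 - 675* sqrt(7) / 104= -43.13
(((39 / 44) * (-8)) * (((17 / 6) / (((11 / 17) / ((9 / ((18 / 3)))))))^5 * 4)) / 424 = -78623762117511 / 96146158592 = -817.75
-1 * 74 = -74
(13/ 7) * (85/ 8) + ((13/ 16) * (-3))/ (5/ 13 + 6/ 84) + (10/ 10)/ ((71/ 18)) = 603947/ 41251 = 14.64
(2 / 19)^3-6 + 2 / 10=-198871 / 34295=-5.80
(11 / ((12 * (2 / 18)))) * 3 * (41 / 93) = 1353 / 124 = 10.91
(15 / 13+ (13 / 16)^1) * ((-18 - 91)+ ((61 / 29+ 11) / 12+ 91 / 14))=-199.40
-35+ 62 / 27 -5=-1018 / 27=-37.70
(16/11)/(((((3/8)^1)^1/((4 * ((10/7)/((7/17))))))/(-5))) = -435200/1617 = -269.14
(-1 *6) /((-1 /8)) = 48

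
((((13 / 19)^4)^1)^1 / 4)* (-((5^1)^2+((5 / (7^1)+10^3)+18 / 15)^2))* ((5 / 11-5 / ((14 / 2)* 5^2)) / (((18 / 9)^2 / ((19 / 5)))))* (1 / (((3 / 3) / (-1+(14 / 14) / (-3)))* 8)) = 720004669109557 / 194092552500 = 3709.59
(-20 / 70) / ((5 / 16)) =-32 / 35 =-0.91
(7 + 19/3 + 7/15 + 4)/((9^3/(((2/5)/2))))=89/18225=0.00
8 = 8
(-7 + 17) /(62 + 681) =0.01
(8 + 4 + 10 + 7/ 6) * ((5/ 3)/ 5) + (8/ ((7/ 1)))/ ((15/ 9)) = 5297/ 630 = 8.41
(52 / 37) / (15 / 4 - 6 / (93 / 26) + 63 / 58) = 186992 / 420283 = 0.44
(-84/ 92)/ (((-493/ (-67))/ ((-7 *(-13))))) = -11.29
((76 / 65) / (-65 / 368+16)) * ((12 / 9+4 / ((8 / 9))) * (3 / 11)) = 97888 / 832689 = 0.12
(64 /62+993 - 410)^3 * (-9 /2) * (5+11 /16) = -4860483679744875 /953312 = -5098523547.11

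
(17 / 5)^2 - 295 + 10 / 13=-91868 / 325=-282.67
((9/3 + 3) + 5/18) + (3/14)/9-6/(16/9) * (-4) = 2495/126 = 19.80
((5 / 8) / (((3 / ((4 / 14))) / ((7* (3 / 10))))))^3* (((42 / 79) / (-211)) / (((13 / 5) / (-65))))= 525 / 4267264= 0.00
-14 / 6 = -7 / 3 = -2.33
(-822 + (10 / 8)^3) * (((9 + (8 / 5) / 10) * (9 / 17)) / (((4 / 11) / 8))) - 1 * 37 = -1190345293 / 13600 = -87525.39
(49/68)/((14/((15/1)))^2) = 225/272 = 0.83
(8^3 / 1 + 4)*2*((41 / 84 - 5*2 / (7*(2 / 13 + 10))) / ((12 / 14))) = 4601 / 11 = 418.27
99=99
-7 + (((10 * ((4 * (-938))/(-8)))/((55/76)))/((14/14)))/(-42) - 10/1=-5653/33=-171.30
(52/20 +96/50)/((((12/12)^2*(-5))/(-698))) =78874/125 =630.99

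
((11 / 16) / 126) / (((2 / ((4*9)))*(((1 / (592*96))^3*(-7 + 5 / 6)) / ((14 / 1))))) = -40928991510528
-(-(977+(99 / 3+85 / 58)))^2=-3441582225 / 3364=-1023062.49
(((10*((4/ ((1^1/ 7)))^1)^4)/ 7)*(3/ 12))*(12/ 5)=526848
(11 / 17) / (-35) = -11 / 595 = -0.02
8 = 8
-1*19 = -19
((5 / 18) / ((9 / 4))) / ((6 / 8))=40 / 243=0.16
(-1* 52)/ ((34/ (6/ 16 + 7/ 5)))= -2.71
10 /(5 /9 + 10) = 18 /19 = 0.95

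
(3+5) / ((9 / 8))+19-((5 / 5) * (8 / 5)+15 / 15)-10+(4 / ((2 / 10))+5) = 1733 / 45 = 38.51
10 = 10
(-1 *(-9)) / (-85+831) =9 / 746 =0.01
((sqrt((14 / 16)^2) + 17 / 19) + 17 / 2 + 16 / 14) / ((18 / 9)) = 12143 / 2128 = 5.71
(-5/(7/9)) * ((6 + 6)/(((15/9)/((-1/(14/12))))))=1944/49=39.67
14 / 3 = 4.67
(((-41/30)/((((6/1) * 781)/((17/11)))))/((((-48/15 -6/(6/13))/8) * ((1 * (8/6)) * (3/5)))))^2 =12145225/156892609359684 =0.00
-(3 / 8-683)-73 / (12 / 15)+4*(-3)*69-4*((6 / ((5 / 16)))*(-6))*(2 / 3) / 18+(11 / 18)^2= -710159 / 3240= -219.18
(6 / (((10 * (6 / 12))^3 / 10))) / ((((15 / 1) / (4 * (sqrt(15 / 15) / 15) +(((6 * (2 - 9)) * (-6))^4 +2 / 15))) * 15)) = 80655160328 / 9375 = 8603217.10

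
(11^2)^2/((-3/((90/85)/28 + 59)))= -205720691/714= -288124.22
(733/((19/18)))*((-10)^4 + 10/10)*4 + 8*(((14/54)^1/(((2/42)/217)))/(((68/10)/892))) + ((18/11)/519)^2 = 305500311955683524/10527435963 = 29019441.49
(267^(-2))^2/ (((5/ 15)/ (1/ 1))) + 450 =762318228151/ 1694040507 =450.00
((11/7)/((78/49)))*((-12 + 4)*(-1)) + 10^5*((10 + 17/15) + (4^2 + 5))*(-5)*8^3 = -320819199692/39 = -8226133325.44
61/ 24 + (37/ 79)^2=413557/ 149784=2.76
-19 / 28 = -0.68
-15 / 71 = -0.21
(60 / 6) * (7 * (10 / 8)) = 175 / 2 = 87.50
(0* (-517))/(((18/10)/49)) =0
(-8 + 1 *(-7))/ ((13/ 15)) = -225/ 13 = -17.31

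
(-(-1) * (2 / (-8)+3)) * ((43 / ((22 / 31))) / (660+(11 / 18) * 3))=3999 / 15884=0.25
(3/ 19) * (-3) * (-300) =2700/ 19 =142.11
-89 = -89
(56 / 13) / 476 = 2 / 221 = 0.01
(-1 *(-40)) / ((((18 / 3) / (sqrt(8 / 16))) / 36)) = 120 *sqrt(2) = 169.71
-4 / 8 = -1 / 2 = -0.50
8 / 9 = 0.89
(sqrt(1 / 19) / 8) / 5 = sqrt(19) / 760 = 0.01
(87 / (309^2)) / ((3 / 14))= 406 / 95481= 0.00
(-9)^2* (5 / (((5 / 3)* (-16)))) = -243 / 16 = -15.19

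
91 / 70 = 13 / 10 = 1.30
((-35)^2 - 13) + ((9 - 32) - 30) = 1159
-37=-37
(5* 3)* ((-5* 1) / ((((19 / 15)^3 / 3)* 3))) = -36.90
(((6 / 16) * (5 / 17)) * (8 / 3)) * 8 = 40 / 17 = 2.35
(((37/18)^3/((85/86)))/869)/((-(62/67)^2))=-9777396631/827960466960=-0.01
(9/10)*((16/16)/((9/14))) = 7/5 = 1.40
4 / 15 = 0.27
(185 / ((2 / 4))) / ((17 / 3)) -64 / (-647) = 719258 / 10999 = 65.39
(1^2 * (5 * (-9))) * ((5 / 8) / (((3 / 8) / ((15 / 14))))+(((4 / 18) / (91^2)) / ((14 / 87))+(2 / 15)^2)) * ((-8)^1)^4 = -96355760128 / 289835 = -332450.39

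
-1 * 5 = -5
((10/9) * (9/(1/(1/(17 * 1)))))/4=5/34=0.15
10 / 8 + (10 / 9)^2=2.48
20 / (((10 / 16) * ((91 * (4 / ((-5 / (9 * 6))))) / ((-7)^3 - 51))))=7880 / 2457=3.21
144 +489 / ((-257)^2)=9511545 / 66049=144.01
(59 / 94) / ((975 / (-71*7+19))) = -14101 / 45825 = -0.31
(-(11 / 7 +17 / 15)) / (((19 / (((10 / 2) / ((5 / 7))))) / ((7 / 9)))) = -1988 / 2565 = -0.78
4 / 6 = 2 / 3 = 0.67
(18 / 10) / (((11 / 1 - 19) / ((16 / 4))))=-9 / 10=-0.90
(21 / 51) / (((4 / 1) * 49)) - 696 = -331295 / 476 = -696.00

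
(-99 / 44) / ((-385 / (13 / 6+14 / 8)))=141 / 6160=0.02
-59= -59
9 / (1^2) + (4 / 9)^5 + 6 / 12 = 1123979 / 118098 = 9.52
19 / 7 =2.71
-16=-16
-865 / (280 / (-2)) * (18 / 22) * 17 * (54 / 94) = 714663 / 14476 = 49.37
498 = 498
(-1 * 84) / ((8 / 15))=-315 / 2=-157.50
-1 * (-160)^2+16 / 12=-76796 / 3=-25598.67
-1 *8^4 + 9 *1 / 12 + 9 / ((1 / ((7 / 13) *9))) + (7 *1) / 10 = -1053243 / 260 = -4050.93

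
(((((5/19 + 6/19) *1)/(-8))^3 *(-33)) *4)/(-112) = -0.00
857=857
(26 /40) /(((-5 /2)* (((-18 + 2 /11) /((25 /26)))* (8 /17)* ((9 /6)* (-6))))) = -187 /56448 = -0.00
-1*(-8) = 8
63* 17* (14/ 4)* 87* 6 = 1956717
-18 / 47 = -0.38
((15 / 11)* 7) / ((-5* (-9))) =7 / 33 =0.21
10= 10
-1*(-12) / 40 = 0.30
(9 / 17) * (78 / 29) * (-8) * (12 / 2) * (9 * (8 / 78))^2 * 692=-258287616 / 6409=-40300.77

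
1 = 1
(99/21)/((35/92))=3036/245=12.39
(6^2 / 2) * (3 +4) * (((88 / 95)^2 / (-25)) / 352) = -2772 / 225625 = -0.01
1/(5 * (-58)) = -1/290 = -0.00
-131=-131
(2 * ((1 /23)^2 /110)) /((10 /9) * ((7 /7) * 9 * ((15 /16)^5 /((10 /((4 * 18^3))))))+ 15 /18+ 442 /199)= 19562496 /9617341319677685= 0.00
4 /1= 4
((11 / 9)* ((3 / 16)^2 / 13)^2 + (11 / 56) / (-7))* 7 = -15224077 / 77529088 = -0.20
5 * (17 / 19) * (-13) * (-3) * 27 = 89505 / 19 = 4710.79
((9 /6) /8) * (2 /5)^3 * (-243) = -729 /250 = -2.92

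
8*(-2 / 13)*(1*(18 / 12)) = -24 / 13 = -1.85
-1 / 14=-0.07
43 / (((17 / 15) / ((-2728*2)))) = -3519120 / 17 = -207007.06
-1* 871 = -871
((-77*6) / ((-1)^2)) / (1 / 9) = -4158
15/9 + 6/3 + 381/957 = 3890/957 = 4.06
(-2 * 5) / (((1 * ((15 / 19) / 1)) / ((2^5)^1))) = -1216 / 3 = -405.33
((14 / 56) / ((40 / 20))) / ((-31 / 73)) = -73 / 248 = -0.29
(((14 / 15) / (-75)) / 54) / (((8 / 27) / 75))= -7 / 120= -0.06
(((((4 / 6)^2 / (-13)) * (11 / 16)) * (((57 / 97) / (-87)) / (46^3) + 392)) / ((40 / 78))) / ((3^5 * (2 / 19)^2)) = -142071814276909 / 21291167623680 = -6.67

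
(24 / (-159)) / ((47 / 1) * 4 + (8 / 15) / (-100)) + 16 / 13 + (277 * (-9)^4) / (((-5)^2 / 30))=264830087968562 / 121432805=2180877.63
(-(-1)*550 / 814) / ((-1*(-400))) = 1 / 592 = 0.00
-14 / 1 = -14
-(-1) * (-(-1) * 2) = 2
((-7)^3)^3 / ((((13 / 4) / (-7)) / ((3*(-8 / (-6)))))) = 4519603984 / 13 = 347661844.92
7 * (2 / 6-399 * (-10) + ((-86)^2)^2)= 1148800933 / 3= 382933644.33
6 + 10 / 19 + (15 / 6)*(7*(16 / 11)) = 6684 / 209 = 31.98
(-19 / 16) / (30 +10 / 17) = -323 / 8320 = -0.04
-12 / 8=-3 / 2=-1.50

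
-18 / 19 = -0.95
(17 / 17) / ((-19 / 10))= -0.53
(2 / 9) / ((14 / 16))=16 / 63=0.25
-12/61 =-0.20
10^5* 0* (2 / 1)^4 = 0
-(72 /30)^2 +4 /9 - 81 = -19421 /225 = -86.32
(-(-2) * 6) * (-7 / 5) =-84 / 5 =-16.80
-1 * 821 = -821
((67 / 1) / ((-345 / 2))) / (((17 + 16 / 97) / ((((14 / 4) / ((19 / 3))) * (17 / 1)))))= -773381 / 3638025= -0.21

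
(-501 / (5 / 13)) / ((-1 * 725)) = 6513 / 3625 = 1.80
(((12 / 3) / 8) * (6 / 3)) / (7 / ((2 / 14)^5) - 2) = 1 / 117647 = 0.00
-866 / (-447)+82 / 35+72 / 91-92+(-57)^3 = -37683158273 / 203385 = -185279.93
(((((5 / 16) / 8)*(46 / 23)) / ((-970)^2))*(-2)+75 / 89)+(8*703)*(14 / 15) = 8440856353141 / 1607809920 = 5249.91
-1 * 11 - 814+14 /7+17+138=-668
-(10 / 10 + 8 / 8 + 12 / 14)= -20 / 7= -2.86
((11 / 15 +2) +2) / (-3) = -71 / 45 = -1.58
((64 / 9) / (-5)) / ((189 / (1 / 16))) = -4 / 8505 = -0.00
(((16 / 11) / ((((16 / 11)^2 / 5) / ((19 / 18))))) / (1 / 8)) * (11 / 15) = 2299 / 108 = 21.29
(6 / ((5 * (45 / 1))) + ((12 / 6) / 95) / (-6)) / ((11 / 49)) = 0.10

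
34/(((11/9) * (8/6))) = 459/22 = 20.86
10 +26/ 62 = 323/ 31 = 10.42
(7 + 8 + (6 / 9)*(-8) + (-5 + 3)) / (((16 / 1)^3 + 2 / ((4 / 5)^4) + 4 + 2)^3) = 48234496 / 435800872843188723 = 0.00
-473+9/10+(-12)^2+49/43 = -140593/430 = -326.96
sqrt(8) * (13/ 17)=26 * sqrt(2)/ 17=2.16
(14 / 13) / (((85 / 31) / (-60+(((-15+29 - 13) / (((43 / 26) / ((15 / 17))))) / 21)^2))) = -19480455056 / 826656467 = -23.57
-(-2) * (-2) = -4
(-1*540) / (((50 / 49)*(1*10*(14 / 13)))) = -2457 / 50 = -49.14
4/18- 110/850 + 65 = 65.09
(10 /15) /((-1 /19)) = -38 /3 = -12.67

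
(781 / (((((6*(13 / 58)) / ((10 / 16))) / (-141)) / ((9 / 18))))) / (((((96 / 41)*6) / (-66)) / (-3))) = -2400454265 / 6656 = -360645.17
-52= -52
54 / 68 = 27 / 34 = 0.79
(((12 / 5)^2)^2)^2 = 429981696 / 390625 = 1100.75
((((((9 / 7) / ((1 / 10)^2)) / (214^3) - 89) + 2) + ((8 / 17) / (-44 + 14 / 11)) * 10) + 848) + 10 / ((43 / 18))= 450815809679551 / 589243232914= 765.08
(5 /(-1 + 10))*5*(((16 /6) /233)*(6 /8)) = 50 /2097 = 0.02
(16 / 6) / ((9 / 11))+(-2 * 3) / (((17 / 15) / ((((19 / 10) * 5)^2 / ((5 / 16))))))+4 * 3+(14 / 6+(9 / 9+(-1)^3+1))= -693250 / 459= -1510.35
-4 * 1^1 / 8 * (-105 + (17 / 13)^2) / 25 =8728 / 4225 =2.07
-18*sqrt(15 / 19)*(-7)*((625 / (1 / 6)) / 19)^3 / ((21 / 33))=10441406250000*sqrt(285) / 130321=1352592639.11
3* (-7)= -21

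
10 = 10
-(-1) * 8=8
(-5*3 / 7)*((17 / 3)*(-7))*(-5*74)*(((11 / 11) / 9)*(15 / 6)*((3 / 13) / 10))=-15725 / 78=-201.60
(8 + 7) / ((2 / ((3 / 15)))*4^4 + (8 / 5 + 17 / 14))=350 / 59799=0.01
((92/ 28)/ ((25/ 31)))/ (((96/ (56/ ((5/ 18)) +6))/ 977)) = 120511973/ 14000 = 8608.00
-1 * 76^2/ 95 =-304/ 5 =-60.80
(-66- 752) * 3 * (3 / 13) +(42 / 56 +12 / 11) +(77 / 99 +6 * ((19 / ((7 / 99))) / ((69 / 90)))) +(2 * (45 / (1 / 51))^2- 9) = 10535580.29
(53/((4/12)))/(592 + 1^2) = 159/593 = 0.27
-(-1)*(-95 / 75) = -19 / 15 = -1.27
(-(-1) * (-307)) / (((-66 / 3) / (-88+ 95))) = 2149 / 22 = 97.68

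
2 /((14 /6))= 6 /7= 0.86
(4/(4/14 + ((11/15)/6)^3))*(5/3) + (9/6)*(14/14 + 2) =81245853/2934634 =27.69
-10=-10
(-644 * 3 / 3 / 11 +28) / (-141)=112 / 517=0.22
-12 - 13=-25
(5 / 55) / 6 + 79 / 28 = 2.84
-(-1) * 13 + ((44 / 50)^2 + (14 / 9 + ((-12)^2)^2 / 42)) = 20043617 / 39375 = 509.04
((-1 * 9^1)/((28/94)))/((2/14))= -423/2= -211.50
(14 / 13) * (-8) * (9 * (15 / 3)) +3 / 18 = -30227 / 78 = -387.53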